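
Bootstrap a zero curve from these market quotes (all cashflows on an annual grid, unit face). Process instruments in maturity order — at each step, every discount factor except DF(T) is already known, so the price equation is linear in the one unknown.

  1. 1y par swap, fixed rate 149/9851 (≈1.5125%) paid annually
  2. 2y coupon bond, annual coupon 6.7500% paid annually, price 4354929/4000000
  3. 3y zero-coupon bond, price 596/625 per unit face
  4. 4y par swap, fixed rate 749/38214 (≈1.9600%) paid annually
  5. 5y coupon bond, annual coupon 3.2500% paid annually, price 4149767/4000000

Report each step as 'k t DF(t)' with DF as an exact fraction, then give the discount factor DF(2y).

1 1 9851/10000
2 2 1197/1250
3 3 596/625
4 4 9251/10000
5 5 1769/2000
DF(2y) = 1197/1250 ≈ 0.957600

step 1 [1y] swap r/1=149/9851: DF=(1 − 149/9851·(0))/(1+149/9851) = 9851/10000 ≈ 0.985100
step 2 [2y] bond c/1=27/400: DF=(4354929/4000000 − 27/400·(0.985100))/(1+27/400) = 1197/1250 ≈ 0.957600
step 3 [3y] zero: DF = P = 596/625 ≈ 0.953600
step 4 [4y] swap r/1=749/38214: DF=(1 − 749/38214·(0.985100+0.957600+0.953600))/(1+749/38214) = 9251/10000 ≈ 0.925100
step 5 [5y] bond c/1=13/400: DF=(4149767/4000000 − 13/400·(0.985100+0.957600+0.953600+0.925100))/(1+13/400) = 1769/2000 ≈ 0.884500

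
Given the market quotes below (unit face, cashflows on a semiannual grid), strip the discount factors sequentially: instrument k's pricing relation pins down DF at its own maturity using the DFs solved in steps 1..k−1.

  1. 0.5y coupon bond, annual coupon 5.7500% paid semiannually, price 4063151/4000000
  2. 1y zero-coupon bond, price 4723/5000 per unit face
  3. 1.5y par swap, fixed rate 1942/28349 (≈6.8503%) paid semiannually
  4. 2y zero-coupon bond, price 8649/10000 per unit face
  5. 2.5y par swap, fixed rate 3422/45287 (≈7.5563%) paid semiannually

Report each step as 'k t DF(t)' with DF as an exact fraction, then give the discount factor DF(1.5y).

1 1/2 4937/5000
2 1 4723/5000
3 3/2 9029/10000
4 2 8649/10000
5 5/2 8289/10000
DF(1.5y) = 9029/10000 ≈ 0.902900

step 1 [0.5y] bond c/2=23/800: DF=(4063151/4000000 − 23/800·(0))/(1+23/800) = 4937/5000 ≈ 0.987400
step 2 [1y] zero: DF = P = 4723/5000 ≈ 0.944600
step 3 [1.5y] swap r/2=971/28349: DF=(1 − 971/28349·(0.987400+0.944600))/(1+971/28349) = 9029/10000 ≈ 0.902900
step 4 [2y] zero: DF = P = 8649/10000 ≈ 0.864900
step 5 [2.5y] swap r/2=1711/45287: DF=(1 − 1711/45287·(0.987400+0.944600+0.902900+0.864900))/(1+1711/45287) = 8289/10000 ≈ 0.828900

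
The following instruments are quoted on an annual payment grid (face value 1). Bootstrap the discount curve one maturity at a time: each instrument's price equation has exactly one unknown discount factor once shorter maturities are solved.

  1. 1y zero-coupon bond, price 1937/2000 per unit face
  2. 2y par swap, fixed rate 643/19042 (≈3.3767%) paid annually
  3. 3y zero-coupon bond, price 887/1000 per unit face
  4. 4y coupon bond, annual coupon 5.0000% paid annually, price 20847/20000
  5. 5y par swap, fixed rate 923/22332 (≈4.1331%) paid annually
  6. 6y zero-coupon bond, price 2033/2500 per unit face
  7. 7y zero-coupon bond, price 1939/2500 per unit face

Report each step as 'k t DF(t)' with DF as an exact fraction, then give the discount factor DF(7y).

1 1 1937/2000
2 2 9357/10000
3 3 887/1000
4 4 4299/5000
5 5 4077/5000
6 6 2033/2500
7 7 1939/2500
DF(7y) = 1939/2500 ≈ 0.775600

step 1 [1y] zero: DF = P = 1937/2000 ≈ 0.968500
step 2 [2y] swap r/1=643/19042: DF=(1 − 643/19042·(0.968500))/(1+643/19042) = 9357/10000 ≈ 0.935700
step 3 [3y] zero: DF = P = 887/1000 ≈ 0.887000
step 4 [4y] bond c/1=1/20: DF=(20847/20000 − 1/20·(0.968500+0.935700+0.887000))/(1+1/20) = 4299/5000 ≈ 0.859800
step 5 [5y] swap r/1=923/22332: DF=(1 − 923/22332·(0.968500+0.935700+0.887000+0.859800))/(1+923/22332) = 4077/5000 ≈ 0.815400
step 6 [6y] zero: DF = P = 2033/2500 ≈ 0.813200
step 7 [7y] zero: DF = P = 1939/2500 ≈ 0.775600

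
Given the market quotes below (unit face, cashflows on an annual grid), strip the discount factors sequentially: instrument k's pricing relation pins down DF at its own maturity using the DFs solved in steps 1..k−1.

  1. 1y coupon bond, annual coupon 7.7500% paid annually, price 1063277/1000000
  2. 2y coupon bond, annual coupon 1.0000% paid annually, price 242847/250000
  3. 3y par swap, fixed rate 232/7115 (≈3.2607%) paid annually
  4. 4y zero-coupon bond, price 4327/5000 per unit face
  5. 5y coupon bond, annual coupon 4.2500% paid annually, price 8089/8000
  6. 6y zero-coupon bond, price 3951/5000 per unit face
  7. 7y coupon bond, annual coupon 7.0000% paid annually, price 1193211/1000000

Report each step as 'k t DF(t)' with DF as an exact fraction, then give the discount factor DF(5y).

1 1 2467/2500
2 2 119/125
3 3 567/625
4 4 4327/5000
5 5 4093/5000
6 6 3951/5000
7 7 7671/10000
DF(5y) = 4093/5000 ≈ 0.818600

step 1 [1y] bond c/1=31/400: DF=(1063277/1000000 − 31/400·(0))/(1+31/400) = 2467/2500 ≈ 0.986800
step 2 [2y] bond c/1=1/100: DF=(242847/250000 − 1/100·(0.986800))/(1+1/100) = 119/125 ≈ 0.952000
step 3 [3y] swap r/1=232/7115: DF=(1 − 232/7115·(0.986800+0.952000))/(1+232/7115) = 567/625 ≈ 0.907200
step 4 [4y] zero: DF = P = 4327/5000 ≈ 0.865400
step 5 [5y] bond c/1=17/400: DF=(8089/8000 − 17/400·(0.986800+0.952000+0.907200+0.865400))/(1+17/400) = 4093/5000 ≈ 0.818600
step 6 [6y] zero: DF = P = 3951/5000 ≈ 0.790200
step 7 [7y] bond c/1=7/100: DF=(1193211/1000000 − 7/100·(0.986800+0.952000+0.907200+0.865400+0.818600+0.790200))/(1+7/100) = 7671/10000 ≈ 0.767100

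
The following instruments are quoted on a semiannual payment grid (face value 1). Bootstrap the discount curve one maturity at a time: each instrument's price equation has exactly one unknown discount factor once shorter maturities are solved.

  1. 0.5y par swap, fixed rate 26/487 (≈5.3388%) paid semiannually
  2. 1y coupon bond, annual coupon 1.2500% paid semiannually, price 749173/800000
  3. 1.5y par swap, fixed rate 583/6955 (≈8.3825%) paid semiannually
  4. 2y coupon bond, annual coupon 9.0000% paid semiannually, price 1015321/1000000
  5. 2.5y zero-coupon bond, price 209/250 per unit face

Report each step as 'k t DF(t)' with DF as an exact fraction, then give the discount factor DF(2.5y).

1 1/2 487/500
2 1 4623/5000
3 3/2 4417/5000
4 2 4259/5000
5 5/2 209/250
DF(2.5y) = 209/250 ≈ 0.836000

step 1 [0.5y] swap r/2=13/487: DF=(1 − 13/487·(0))/(1+13/487) = 487/500 ≈ 0.974000
step 2 [1y] bond c/2=1/160: DF=(749173/800000 − 1/160·(0.974000))/(1+1/160) = 4623/5000 ≈ 0.924600
step 3 [1.5y] swap r/2=583/13910: DF=(1 − 583/13910·(0.974000+0.924600))/(1+583/13910) = 4417/5000 ≈ 0.883400
step 4 [2y] bond c/2=9/200: DF=(1015321/1000000 − 9/200·(0.974000+0.924600+0.883400))/(1+9/200) = 4259/5000 ≈ 0.851800
step 5 [2.5y] zero: DF = P = 209/250 ≈ 0.836000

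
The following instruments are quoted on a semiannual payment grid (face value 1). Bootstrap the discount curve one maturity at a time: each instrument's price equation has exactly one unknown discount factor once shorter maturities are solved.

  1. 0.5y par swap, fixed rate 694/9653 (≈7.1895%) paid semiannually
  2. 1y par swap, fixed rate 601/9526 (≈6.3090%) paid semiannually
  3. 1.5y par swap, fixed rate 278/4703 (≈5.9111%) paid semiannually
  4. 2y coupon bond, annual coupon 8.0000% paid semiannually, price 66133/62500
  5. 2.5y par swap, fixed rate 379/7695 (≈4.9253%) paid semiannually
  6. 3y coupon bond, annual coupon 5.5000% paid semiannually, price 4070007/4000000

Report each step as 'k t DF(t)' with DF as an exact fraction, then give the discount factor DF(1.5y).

step 1 [0.5y] swap r/2=347/9653: DF=(1 − 347/9653·(0))/(1+347/9653) = 9653/10000 ≈ 0.965300
step 2 [1y] swap r/2=601/19052: DF=(1 − 601/19052·(0.965300))/(1+601/19052) = 9399/10000 ≈ 0.939900
step 3 [1.5y] swap r/2=139/4703: DF=(1 − 139/4703·(0.965300+0.939900))/(1+139/4703) = 4583/5000 ≈ 0.916600
step 4 [2y] bond c/2=1/25: DF=(66133/62500 − 1/25·(0.965300+0.939900+0.916600))/(1+1/25) = 9089/10000 ≈ 0.908900
step 5 [2.5y] swap r/2=379/15390: DF=(1 − 379/15390·(0.965300+0.939900+0.916600+0.908900))/(1+379/15390) = 8863/10000 ≈ 0.886300
step 6 [3y] bond c/2=11/400: DF=(4070007/4000000 − 11/400·(0.965300+0.939900+0.916600+0.908900+0.886300))/(1+11/400) = 8667/10000 ≈ 0.866700

1 1/2 9653/10000
2 1 9399/10000
3 3/2 4583/5000
4 2 9089/10000
5 5/2 8863/10000
6 3 8667/10000
DF(1.5y) = 4583/5000 ≈ 0.916600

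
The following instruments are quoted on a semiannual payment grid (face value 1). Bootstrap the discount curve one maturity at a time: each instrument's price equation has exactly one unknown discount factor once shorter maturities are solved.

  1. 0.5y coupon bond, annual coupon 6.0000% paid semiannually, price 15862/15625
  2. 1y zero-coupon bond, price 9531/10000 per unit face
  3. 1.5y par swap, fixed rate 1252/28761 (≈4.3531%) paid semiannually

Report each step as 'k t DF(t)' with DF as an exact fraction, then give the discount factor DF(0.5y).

step 1 [0.5y] bond c/2=3/100: DF=(15862/15625 − 3/100·(0))/(1+3/100) = 616/625 ≈ 0.985600
step 2 [1y] zero: DF = P = 9531/10000 ≈ 0.953100
step 3 [1.5y] swap r/2=626/28761: DF=(1 − 626/28761·(0.985600+0.953100))/(1+626/28761) = 4687/5000 ≈ 0.937400

1 1/2 616/625
2 1 9531/10000
3 3/2 4687/5000
DF(0.5y) = 616/625 ≈ 0.985600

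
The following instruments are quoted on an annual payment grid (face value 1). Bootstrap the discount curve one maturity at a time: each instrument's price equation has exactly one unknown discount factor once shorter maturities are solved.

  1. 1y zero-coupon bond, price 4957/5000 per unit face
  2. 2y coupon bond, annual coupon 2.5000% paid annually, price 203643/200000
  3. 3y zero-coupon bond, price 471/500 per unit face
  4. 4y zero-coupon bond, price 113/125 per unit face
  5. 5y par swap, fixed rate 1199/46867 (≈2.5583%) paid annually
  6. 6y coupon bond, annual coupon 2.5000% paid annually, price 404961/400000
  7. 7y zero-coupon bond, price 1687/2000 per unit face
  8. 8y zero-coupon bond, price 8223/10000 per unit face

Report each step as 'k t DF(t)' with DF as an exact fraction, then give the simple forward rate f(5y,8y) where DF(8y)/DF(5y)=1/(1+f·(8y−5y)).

step 1 [1y] zero: DF = P = 4957/5000 ≈ 0.991400
step 2 [2y] bond c/1=1/40: DF=(203643/200000 − 1/40·(0.991400))/(1+1/40) = 2423/2500 ≈ 0.969200
step 3 [3y] zero: DF = P = 471/500 ≈ 0.942000
step 4 [4y] zero: DF = P = 113/125 ≈ 0.904000
step 5 [5y] swap r/1=1199/46867: DF=(1 − 1199/46867·(0.991400+0.969200+0.942000+0.904000))/(1+1199/46867) = 8801/10000 ≈ 0.880100
step 6 [6y] bond c/1=1/40: DF=(404961/400000 − 1/40·(0.991400+0.969200+0.942000+0.904000+0.880100))/(1+1/40) = 4367/5000 ≈ 0.873400
step 7 [7y] zero: DF = P = 1687/2000 ≈ 0.843500
step 8 [8y] zero: DF = P = 8223/10000 ≈ 0.822300

1 1 4957/5000
2 2 2423/2500
3 3 471/500
4 4 113/125
5 5 8801/10000
6 6 4367/5000
7 7 1687/2000
8 8 8223/10000
f(5y,8y) = ((8801/10000)/(8223/10000) − 1)/(3) = 578/24669 ≈ 2.3430%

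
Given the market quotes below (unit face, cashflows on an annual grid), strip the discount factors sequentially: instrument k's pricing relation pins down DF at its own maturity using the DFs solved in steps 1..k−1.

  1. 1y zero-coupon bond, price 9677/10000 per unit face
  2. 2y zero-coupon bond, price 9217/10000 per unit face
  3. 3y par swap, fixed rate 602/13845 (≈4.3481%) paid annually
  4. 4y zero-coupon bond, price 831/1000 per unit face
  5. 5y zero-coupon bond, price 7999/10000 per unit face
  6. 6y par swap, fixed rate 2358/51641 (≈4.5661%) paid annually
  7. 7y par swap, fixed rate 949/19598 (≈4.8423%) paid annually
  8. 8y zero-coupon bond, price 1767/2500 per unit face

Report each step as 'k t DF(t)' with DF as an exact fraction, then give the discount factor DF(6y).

1 1 9677/10000
2 2 9217/10000
3 3 2199/2500
4 4 831/1000
5 5 7999/10000
6 6 3821/5000
7 7 7153/10000
8 8 1767/2500
DF(6y) = 3821/5000 ≈ 0.764200

step 1 [1y] zero: DF = P = 9677/10000 ≈ 0.967700
step 2 [2y] zero: DF = P = 9217/10000 ≈ 0.921700
step 3 [3y] swap r/1=602/13845: DF=(1 − 602/13845·(0.967700+0.921700))/(1+602/13845) = 2199/2500 ≈ 0.879600
step 4 [4y] zero: DF = P = 831/1000 ≈ 0.831000
step 5 [5y] zero: DF = P = 7999/10000 ≈ 0.799900
step 6 [6y] swap r/1=2358/51641: DF=(1 − 2358/51641·(0.967700+0.921700+0.879600+0.831000+0.799900))/(1+2358/51641) = 3821/5000 ≈ 0.764200
step 7 [7y] swap r/1=949/19598: DF=(1 − 949/19598·(0.967700+0.921700+0.879600+0.831000+0.799900+0.764200))/(1+949/19598) = 7153/10000 ≈ 0.715300
step 8 [8y] zero: DF = P = 1767/2500 ≈ 0.706800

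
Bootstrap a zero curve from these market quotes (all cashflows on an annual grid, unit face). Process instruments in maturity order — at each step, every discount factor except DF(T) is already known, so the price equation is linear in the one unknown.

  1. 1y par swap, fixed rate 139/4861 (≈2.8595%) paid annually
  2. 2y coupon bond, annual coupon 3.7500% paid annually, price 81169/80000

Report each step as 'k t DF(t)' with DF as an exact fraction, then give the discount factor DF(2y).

1 1 4861/5000
2 2 2357/2500
DF(2y) = 2357/2500 ≈ 0.942800

step 1 [1y] swap r/1=139/4861: DF=(1 − 139/4861·(0))/(1+139/4861) = 4861/5000 ≈ 0.972200
step 2 [2y] bond c/1=3/80: DF=(81169/80000 − 3/80·(0.972200))/(1+3/80) = 2357/2500 ≈ 0.942800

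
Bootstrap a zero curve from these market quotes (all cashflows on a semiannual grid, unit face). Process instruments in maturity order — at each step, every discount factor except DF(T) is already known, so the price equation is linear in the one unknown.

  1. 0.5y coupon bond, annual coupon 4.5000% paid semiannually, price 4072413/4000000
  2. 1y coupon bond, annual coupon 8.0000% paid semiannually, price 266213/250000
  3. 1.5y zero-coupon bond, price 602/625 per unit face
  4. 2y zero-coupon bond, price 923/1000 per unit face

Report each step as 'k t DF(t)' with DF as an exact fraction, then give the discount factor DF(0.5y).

1 1/2 9957/10000
2 1 616/625
3 3/2 602/625
4 2 923/1000
DF(0.5y) = 9957/10000 ≈ 0.995700

step 1 [0.5y] bond c/2=9/400: DF=(4072413/4000000 − 9/400·(0))/(1+9/400) = 9957/10000 ≈ 0.995700
step 2 [1y] bond c/2=1/25: DF=(266213/250000 − 1/25·(0.995700))/(1+1/25) = 616/625 ≈ 0.985600
step 3 [1.5y] zero: DF = P = 602/625 ≈ 0.963200
step 4 [2y] zero: DF = P = 923/1000 ≈ 0.923000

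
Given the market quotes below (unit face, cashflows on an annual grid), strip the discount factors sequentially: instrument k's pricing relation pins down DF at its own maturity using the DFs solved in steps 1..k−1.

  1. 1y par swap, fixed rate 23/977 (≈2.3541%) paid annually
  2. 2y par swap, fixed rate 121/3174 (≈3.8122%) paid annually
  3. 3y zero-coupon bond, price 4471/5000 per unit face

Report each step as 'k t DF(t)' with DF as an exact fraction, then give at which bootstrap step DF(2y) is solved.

step 1 [1y] swap r/1=23/977: DF=(1 − 23/977·(0))/(1+23/977) = 977/1000 ≈ 0.977000
step 2 [2y] swap r/1=121/3174: DF=(1 − 121/3174·(0.977000))/(1+121/3174) = 4637/5000 ≈ 0.927400
step 3 [3y] zero: DF = P = 4471/5000 ≈ 0.894200

1 1 977/1000
2 2 4637/5000
3 3 4471/5000
DF(2y) is solved at step 2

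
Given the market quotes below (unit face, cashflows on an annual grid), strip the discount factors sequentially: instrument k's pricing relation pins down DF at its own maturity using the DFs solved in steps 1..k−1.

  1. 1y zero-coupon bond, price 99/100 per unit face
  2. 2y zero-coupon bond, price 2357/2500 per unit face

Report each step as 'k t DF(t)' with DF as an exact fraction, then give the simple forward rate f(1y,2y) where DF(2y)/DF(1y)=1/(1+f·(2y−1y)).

1 1 99/100
2 2 2357/2500
f(1y,2y) = ((99/100)/(2357/2500) − 1)/(1) = 118/2357 ≈ 5.0064%

step 1 [1y] zero: DF = P = 99/100 ≈ 0.990000
step 2 [2y] zero: DF = P = 2357/2500 ≈ 0.942800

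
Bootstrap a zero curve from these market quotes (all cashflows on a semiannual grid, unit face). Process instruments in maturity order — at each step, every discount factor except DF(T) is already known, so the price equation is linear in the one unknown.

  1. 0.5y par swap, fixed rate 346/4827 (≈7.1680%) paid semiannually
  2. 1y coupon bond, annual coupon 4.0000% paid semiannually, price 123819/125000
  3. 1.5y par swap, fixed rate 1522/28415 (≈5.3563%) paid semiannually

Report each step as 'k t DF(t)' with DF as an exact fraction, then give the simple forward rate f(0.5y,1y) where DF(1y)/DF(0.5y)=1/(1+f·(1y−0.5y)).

1 1/2 4827/5000
2 1 4761/5000
3 3/2 9239/10000
f(0.5y,1y) = ((4827/5000)/(4761/5000) − 1)/(1/2) = 44/1587 ≈ 2.7725%

step 1 [0.5y] swap r/2=173/4827: DF=(1 − 173/4827·(0))/(1+173/4827) = 4827/5000 ≈ 0.965400
step 2 [1y] bond c/2=1/50: DF=(123819/125000 − 1/50·(0.965400))/(1+1/50) = 4761/5000 ≈ 0.952200
step 3 [1.5y] swap r/2=761/28415: DF=(1 − 761/28415·(0.965400+0.952200))/(1+761/28415) = 9239/10000 ≈ 0.923900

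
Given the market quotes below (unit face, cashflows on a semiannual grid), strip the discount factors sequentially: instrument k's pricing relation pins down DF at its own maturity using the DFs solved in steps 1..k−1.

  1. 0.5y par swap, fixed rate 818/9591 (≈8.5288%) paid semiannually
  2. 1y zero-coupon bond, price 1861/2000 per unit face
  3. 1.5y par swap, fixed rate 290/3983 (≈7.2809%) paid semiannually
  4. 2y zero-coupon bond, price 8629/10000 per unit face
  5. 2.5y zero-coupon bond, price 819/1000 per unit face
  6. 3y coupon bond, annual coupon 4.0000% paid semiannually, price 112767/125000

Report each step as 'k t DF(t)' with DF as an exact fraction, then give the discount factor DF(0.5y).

1 1/2 9591/10000
2 1 1861/2000
3 3/2 1797/2000
4 2 8629/10000
5 5/2 819/1000
6 3 498/625
DF(0.5y) = 9591/10000 ≈ 0.959100

step 1 [0.5y] swap r/2=409/9591: DF=(1 − 409/9591·(0))/(1+409/9591) = 9591/10000 ≈ 0.959100
step 2 [1y] zero: DF = P = 1861/2000 ≈ 0.930500
step 3 [1.5y] swap r/2=145/3983: DF=(1 − 145/3983·(0.959100+0.930500))/(1+145/3983) = 1797/2000 ≈ 0.898500
step 4 [2y] zero: DF = P = 8629/10000 ≈ 0.862900
step 5 [2.5y] zero: DF = P = 819/1000 ≈ 0.819000
step 6 [3y] bond c/2=1/50: DF=(112767/125000 − 1/50·(0.959100+0.930500+0.898500+0.862900+0.819000))/(1+1/50) = 498/625 ≈ 0.796800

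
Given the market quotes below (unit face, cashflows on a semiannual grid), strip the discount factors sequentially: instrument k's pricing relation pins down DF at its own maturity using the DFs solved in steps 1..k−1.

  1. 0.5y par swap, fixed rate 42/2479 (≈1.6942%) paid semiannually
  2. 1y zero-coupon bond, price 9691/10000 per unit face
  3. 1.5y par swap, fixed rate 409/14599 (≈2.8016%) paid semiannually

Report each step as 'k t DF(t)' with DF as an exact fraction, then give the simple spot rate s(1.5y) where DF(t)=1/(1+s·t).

step 1 [0.5y] swap r/2=21/2479: DF=(1 − 21/2479·(0))/(1+21/2479) = 2479/2500 ≈ 0.991600
step 2 [1y] zero: DF = P = 9691/10000 ≈ 0.969100
step 3 [1.5y] swap r/2=409/29198: DF=(1 − 409/29198·(0.991600+0.969100))/(1+409/29198) = 9591/10000 ≈ 0.959100

1 1/2 2479/2500
2 1 9691/10000
3 3/2 9591/10000
s(1.5y) = (1/(9591/10000) − 1)/(3/2) = 818/28773 ≈ 2.8429%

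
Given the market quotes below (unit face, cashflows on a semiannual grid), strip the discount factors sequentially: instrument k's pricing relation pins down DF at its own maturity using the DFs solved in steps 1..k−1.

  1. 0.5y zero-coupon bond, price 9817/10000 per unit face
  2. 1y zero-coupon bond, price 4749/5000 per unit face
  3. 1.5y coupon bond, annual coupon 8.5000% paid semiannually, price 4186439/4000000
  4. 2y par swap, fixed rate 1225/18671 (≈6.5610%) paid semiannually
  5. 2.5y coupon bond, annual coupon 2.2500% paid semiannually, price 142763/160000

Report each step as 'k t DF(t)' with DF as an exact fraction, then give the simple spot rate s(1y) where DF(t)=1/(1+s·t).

1 1/2 9817/10000
2 1 4749/5000
3 3/2 2313/2500
4 2 351/400
5 5/2 1051/1250
s(1y) = (1/(4749/5000) − 1)/(1) = 251/4749 ≈ 5.2853%

step 1 [0.5y] zero: DF = P = 9817/10000 ≈ 0.981700
step 2 [1y] zero: DF = P = 4749/5000 ≈ 0.949800
step 3 [1.5y] bond c/2=17/400: DF=(4186439/4000000 − 17/400·(0.981700+0.949800))/(1+17/400) = 2313/2500 ≈ 0.925200
step 4 [2y] swap r/2=1225/37342: DF=(1 − 1225/37342·(0.981700+0.949800+0.925200))/(1+1225/37342) = 351/400 ≈ 0.877500
step 5 [2.5y] bond c/2=9/800: DF=(142763/160000 − 9/800·(0.981700+0.949800+0.925200+0.877500))/(1+9/800) = 1051/1250 ≈ 0.840800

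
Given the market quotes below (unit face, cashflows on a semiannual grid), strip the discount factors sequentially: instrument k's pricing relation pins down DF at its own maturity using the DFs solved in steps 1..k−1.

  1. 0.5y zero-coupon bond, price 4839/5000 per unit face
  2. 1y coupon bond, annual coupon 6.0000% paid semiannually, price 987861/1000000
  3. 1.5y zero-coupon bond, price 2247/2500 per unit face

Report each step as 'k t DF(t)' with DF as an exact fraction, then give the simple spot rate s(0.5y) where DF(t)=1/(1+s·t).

1 1/2 4839/5000
2 1 9309/10000
3 3/2 2247/2500
s(0.5y) = (1/(4839/5000) − 1)/(1/2) = 322/4839 ≈ 6.6543%

step 1 [0.5y] zero: DF = P = 4839/5000 ≈ 0.967800
step 2 [1y] bond c/2=3/100: DF=(987861/1000000 − 3/100·(0.967800))/(1+3/100) = 9309/10000 ≈ 0.930900
step 3 [1.5y] zero: DF = P = 2247/2500 ≈ 0.898800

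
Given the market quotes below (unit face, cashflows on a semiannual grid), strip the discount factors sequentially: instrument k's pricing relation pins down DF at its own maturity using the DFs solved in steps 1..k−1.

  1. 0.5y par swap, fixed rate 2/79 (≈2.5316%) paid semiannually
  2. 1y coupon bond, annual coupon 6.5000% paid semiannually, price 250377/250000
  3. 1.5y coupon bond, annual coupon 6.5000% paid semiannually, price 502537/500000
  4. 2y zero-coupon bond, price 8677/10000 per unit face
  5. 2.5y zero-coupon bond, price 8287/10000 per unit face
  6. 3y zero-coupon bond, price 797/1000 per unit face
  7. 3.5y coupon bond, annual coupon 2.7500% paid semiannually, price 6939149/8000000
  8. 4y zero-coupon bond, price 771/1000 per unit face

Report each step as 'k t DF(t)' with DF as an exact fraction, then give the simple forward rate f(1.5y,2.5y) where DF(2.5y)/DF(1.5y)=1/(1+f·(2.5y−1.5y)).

step 1 [0.5y] swap r/2=1/79: DF=(1 − 1/79·(0))/(1+1/79) = 79/80 ≈ 0.987500
step 2 [1y] bond c/2=13/400: DF=(250377/250000 − 13/400·(0.987500))/(1+13/400) = 9389/10000 ≈ 0.938900
step 3 [1.5y] bond c/2=13/400: DF=(502537/500000 − 13/400·(0.987500+0.938900))/(1+13/400) = 1141/1250 ≈ 0.912800
step 4 [2y] zero: DF = P = 8677/10000 ≈ 0.867700
step 5 [2.5y] zero: DF = P = 8287/10000 ≈ 0.828700
step 6 [3y] zero: DF = P = 797/1000 ≈ 0.797000
step 7 [3.5y] bond c/2=11/800: DF=(6939149/8000000 − 11/800·(0.987500+0.938900+0.912800+0.867700+0.828700+0.797000))/(1+11/800) = 7833/10000 ≈ 0.783300
step 8 [4y] zero: DF = P = 771/1000 ≈ 0.771000

1 1/2 79/80
2 1 9389/10000
3 3/2 1141/1250
4 2 8677/10000
5 5/2 8287/10000
6 3 797/1000
7 7/2 7833/10000
8 4 771/1000
f(1.5y,2.5y) = ((1141/1250)/(8287/10000) − 1)/(1) = 841/8287 ≈ 10.1484%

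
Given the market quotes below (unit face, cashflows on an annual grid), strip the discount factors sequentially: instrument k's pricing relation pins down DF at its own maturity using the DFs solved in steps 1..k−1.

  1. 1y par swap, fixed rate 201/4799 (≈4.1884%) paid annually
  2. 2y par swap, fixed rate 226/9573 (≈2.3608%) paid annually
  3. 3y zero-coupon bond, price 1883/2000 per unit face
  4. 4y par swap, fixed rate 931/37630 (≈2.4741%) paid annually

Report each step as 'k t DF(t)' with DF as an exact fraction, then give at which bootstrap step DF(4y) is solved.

step 1 [1y] swap r/1=201/4799: DF=(1 − 201/4799·(0))/(1+201/4799) = 4799/5000 ≈ 0.959800
step 2 [2y] swap r/1=226/9573: DF=(1 − 226/9573·(0.959800))/(1+226/9573) = 2387/2500 ≈ 0.954800
step 3 [3y] zero: DF = P = 1883/2000 ≈ 0.941500
step 4 [4y] swap r/1=931/37630: DF=(1 − 931/37630·(0.959800+0.954800+0.941500))/(1+931/37630) = 9069/10000 ≈ 0.906900

1 1 4799/5000
2 2 2387/2500
3 3 1883/2000
4 4 9069/10000
DF(4y) is solved at step 4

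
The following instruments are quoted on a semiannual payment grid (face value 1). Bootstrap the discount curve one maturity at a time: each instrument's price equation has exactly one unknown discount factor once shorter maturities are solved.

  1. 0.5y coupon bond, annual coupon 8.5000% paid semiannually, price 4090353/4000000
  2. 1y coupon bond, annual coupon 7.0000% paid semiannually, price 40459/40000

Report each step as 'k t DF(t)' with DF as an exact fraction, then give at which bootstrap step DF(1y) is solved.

step 1 [0.5y] bond c/2=17/400: DF=(4090353/4000000 − 17/400·(0))/(1+17/400) = 9809/10000 ≈ 0.980900
step 2 [1y] bond c/2=7/200: DF=(40459/40000 − 7/200·(0.980900))/(1+7/200) = 9441/10000 ≈ 0.944100

1 1/2 9809/10000
2 1 9441/10000
DF(1y) is solved at step 2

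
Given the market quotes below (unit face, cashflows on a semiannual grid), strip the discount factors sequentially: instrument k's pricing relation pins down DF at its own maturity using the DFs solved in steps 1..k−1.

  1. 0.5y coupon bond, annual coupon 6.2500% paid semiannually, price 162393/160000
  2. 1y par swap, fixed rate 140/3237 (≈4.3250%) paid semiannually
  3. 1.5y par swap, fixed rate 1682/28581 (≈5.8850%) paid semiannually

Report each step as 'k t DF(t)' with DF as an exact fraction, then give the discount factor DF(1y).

step 1 [0.5y] bond c/2=1/32: DF=(162393/160000 − 1/32·(0))/(1+1/32) = 4921/5000 ≈ 0.984200
step 2 [1y] swap r/2=70/3237: DF=(1 − 70/3237·(0.984200))/(1+70/3237) = 479/500 ≈ 0.958000
step 3 [1.5y] swap r/2=841/28581: DF=(1 − 841/28581·(0.984200+0.958000))/(1+841/28581) = 9159/10000 ≈ 0.915900

1 1/2 4921/5000
2 1 479/500
3 3/2 9159/10000
DF(1y) = 479/500 ≈ 0.958000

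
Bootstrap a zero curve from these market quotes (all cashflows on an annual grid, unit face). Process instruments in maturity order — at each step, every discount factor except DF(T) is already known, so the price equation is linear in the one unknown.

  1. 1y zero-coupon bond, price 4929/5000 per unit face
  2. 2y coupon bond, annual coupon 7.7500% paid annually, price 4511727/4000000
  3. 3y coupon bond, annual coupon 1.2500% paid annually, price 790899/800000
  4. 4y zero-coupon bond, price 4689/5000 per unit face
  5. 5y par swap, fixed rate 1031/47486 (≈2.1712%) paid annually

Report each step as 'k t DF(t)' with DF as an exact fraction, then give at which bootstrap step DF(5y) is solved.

step 1 [1y] zero: DF = P = 4929/5000 ≈ 0.985800
step 2 [2y] bond c/1=31/400: DF=(4511727/4000000 − 31/400·(0.985800))/(1+31/400) = 9759/10000 ≈ 0.975900
step 3 [3y] bond c/1=1/80: DF=(790899/800000 − 1/80·(0.985800+0.975900))/(1+1/80) = 4761/5000 ≈ 0.952200
step 4 [4y] zero: DF = P = 4689/5000 ≈ 0.937800
step 5 [5y] swap r/1=1031/47486: DF=(1 − 1031/47486·(0.985800+0.975900+0.952200+0.937800))/(1+1031/47486) = 8969/10000 ≈ 0.896900

1 1 4929/5000
2 2 9759/10000
3 3 4761/5000
4 4 4689/5000
5 5 8969/10000
DF(5y) is solved at step 5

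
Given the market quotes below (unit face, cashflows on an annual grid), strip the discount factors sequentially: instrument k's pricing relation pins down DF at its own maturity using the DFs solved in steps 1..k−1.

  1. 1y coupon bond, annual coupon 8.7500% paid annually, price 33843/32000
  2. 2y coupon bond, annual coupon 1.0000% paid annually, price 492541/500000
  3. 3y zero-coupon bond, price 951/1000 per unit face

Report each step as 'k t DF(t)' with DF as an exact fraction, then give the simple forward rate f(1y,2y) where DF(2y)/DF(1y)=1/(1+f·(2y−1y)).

1 1 389/400
2 2 9657/10000
3 3 951/1000
f(1y,2y) = ((389/400)/(9657/10000) − 1)/(1) = 68/9657 ≈ 0.7042%

step 1 [1y] bond c/1=7/80: DF=(33843/32000 − 7/80·(0))/(1+7/80) = 389/400 ≈ 0.972500
step 2 [2y] bond c/1=1/100: DF=(492541/500000 − 1/100·(0.972500))/(1+1/100) = 9657/10000 ≈ 0.965700
step 3 [3y] zero: DF = P = 951/1000 ≈ 0.951000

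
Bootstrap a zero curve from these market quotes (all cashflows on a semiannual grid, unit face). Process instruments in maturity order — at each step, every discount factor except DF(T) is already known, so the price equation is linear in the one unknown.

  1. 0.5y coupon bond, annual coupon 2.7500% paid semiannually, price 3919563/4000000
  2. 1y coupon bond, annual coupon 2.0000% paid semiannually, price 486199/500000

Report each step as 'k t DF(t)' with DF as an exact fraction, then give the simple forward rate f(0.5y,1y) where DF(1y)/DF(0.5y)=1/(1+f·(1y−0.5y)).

1 1/2 4833/5000
2 1 2383/2500
f(0.5y,1y) = ((4833/5000)/(2383/2500) − 1)/(1/2) = 67/2383 ≈ 2.8116%

step 1 [0.5y] bond c/2=11/800: DF=(3919563/4000000 − 11/800·(0))/(1+11/800) = 4833/5000 ≈ 0.966600
step 2 [1y] bond c/2=1/100: DF=(486199/500000 − 1/100·(0.966600))/(1+1/100) = 2383/2500 ≈ 0.953200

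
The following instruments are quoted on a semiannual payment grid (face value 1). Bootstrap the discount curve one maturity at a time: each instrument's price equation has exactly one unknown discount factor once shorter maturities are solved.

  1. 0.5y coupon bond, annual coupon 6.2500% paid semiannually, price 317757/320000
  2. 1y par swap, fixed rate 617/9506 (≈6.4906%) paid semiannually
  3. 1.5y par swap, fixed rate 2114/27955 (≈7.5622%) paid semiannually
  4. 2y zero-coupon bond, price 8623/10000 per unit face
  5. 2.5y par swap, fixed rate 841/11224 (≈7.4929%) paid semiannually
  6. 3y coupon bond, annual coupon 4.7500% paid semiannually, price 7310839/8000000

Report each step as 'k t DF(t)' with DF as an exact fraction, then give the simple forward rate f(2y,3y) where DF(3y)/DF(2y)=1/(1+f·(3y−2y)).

step 1 [0.5y] bond c/2=1/32: DF=(317757/320000 − 1/32·(0))/(1+1/32) = 9629/10000 ≈ 0.962900
step 2 [1y] swap r/2=617/19012: DF=(1 − 617/19012·(0.962900))/(1+617/19012) = 9383/10000 ≈ 0.938300
step 3 [1.5y] swap r/2=1057/27955: DF=(1 − 1057/27955·(0.962900+0.938300))/(1+1057/27955) = 8943/10000 ≈ 0.894300
step 4 [2y] zero: DF = P = 8623/10000 ≈ 0.862300
step 5 [2.5y] swap r/2=841/22448: DF=(1 − 841/22448·(0.962900+0.938300+0.894300+0.862300))/(1+841/22448) = 4159/5000 ≈ 0.831800
step 6 [3y] bond c/2=19/800: DF=(7310839/8000000 − 19/800·(0.962900+0.938300+0.894300+0.862300+0.831800))/(1+19/800) = 1577/2000 ≈ 0.788500

1 1/2 9629/10000
2 1 9383/10000
3 3/2 8943/10000
4 2 8623/10000
5 5/2 4159/5000
6 3 1577/2000
f(2y,3y) = ((8623/10000)/(1577/2000) − 1)/(1) = 738/7885 ≈ 9.3595%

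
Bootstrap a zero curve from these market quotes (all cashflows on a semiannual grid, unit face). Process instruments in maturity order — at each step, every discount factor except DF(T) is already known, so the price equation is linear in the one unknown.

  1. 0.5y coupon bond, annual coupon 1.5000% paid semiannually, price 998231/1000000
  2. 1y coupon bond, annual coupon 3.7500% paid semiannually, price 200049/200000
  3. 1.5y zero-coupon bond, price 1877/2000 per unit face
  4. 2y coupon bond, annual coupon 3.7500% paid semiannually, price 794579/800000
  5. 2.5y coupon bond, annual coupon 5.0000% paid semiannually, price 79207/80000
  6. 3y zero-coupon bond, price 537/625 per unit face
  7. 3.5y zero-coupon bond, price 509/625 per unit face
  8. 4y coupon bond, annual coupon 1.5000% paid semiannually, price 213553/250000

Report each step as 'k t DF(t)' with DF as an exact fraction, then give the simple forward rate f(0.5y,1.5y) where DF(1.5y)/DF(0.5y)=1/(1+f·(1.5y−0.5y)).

step 1 [0.5y] bond c/2=3/400: DF=(998231/1000000 − 3/400·(0))/(1+3/400) = 2477/2500 ≈ 0.990800
step 2 [1y] bond c/2=3/160: DF=(200049/200000 − 3/160·(0.990800))/(1+3/160) = 2409/2500 ≈ 0.963600
step 3 [1.5y] zero: DF = P = 1877/2000 ≈ 0.938500
step 4 [2y] bond c/2=3/160: DF=(794579/800000 − 3/160·(0.990800+0.963600+0.938500))/(1+3/160) = 9217/10000 ≈ 0.921700
step 5 [2.5y] bond c/2=1/40: DF=(79207/80000 − 1/40·(0.990800+0.963600+0.938500+0.921700))/(1+1/40) = 8729/10000 ≈ 0.872900
step 6 [3y] zero: DF = P = 537/625 ≈ 0.859200
step 7 [3.5y] zero: DF = P = 509/625 ≈ 0.814400
step 8 [4y] bond c/2=3/400: DF=(213553/250000 − 3/400·(0.990800+0.963600+0.938500+0.921700+0.872900+0.859200+0.814400))/(1+3/400) = 1601/2000 ≈ 0.800500

1 1/2 2477/2500
2 1 2409/2500
3 3/2 1877/2000
4 2 9217/10000
5 5/2 8729/10000
6 3 537/625
7 7/2 509/625
8 4 1601/2000
f(0.5y,1.5y) = ((2477/2500)/(1877/2000) − 1)/(1) = 523/9385 ≈ 5.5727%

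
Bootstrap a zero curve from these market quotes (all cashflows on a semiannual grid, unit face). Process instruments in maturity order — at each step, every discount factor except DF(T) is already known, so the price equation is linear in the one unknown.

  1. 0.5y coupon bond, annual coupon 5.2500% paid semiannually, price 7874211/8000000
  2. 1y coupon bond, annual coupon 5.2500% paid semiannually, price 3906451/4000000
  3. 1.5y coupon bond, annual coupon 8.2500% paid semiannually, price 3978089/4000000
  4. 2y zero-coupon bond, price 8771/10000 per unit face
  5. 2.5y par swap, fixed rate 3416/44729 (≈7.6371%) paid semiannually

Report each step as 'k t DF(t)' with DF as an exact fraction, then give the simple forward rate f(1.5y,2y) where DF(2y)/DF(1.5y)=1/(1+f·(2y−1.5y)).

step 1 [0.5y] bond c/2=21/800: DF=(7874211/8000000 − 21/800·(0))/(1+21/800) = 9591/10000 ≈ 0.959100
step 2 [1y] bond c/2=21/800: DF=(3906451/4000000 − 21/800·(0.959100))/(1+21/800) = 9271/10000 ≈ 0.927100
step 3 [1.5y] bond c/2=33/800: DF=(3978089/4000000 − 33/800·(0.959100+0.927100))/(1+33/800) = 2201/2500 ≈ 0.880400
step 4 [2y] zero: DF = P = 8771/10000 ≈ 0.877100
step 5 [2.5y] swap r/2=1708/44729: DF=(1 − 1708/44729·(0.959100+0.927100+0.880400+0.877100))/(1+1708/44729) = 2073/2500 ≈ 0.829200

1 1/2 9591/10000
2 1 9271/10000
3 3/2 2201/2500
4 2 8771/10000
5 5/2 2073/2500
f(1.5y,2y) = ((2201/2500)/(8771/10000) − 1)/(1/2) = 66/8771 ≈ 0.7525%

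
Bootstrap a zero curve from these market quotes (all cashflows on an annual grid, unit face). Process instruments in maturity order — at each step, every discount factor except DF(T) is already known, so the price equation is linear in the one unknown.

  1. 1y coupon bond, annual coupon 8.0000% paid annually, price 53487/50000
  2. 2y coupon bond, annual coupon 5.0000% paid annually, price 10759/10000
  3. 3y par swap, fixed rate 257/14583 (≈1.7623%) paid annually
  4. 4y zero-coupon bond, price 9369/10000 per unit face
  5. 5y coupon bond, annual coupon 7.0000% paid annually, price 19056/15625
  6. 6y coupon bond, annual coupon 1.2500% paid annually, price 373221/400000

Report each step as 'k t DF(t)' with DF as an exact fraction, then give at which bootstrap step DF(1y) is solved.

step 1 [1y] bond c/1=2/25: DF=(53487/50000 − 2/25·(0))/(1+2/25) = 1981/2000 ≈ 0.990500
step 2 [2y] bond c/1=1/20: DF=(10759/10000 − 1/20·(0.990500))/(1+1/20) = 391/400 ≈ 0.977500
step 3 [3y] swap r/1=257/14583: DF=(1 − 257/14583·(0.990500+0.977500))/(1+257/14583) = 4743/5000 ≈ 0.948600
step 4 [4y] zero: DF = P = 9369/10000 ≈ 0.936900
step 5 [5y] bond c/1=7/100: DF=(19056/15625 − 7/100·(0.990500+0.977500+0.948600+0.936900))/(1+7/100) = 8877/10000 ≈ 0.887700
step 6 [6y] bond c/1=1/80: DF=(373221/400000 − 1/80·(0.990500+0.977500+0.948600+0.936900+0.887700))/(1+1/80) = 863/1000 ≈ 0.863000

1 1 1981/2000
2 2 391/400
3 3 4743/5000
4 4 9369/10000
5 5 8877/10000
6 6 863/1000
DF(1y) is solved at step 1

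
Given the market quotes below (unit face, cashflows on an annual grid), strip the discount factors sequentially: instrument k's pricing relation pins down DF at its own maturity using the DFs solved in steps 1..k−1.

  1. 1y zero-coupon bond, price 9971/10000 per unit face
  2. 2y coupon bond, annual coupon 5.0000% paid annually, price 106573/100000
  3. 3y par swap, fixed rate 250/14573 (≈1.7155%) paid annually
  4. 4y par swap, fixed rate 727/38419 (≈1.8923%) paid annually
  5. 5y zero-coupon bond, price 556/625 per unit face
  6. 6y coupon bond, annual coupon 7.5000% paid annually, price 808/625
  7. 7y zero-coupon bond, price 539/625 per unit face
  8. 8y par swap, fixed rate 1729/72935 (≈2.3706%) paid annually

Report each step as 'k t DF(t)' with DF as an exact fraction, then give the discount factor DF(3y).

1 1 9971/10000
2 2 387/400
3 3 19/20
4 4 9273/10000
5 5 556/625
6 6 349/400
7 7 539/625
8 8 8271/10000
DF(3y) = 19/20 ≈ 0.950000

step 1 [1y] zero: DF = P = 9971/10000 ≈ 0.997100
step 2 [2y] bond c/1=1/20: DF=(106573/100000 − 1/20·(0.997100))/(1+1/20) = 387/400 ≈ 0.967500
step 3 [3y] swap r/1=250/14573: DF=(1 − 250/14573·(0.997100+0.967500))/(1+250/14573) = 19/20 ≈ 0.950000
step 4 [4y] swap r/1=727/38419: DF=(1 − 727/38419·(0.997100+0.967500+0.950000))/(1+727/38419) = 9273/10000 ≈ 0.927300
step 5 [5y] zero: DF = P = 556/625 ≈ 0.889600
step 6 [6y] bond c/1=3/40: DF=(808/625 − 3/40·(0.997100+0.967500+0.950000+0.927300+0.889600))/(1+3/40) = 349/400 ≈ 0.872500
step 7 [7y] zero: DF = P = 539/625 ≈ 0.862400
step 8 [8y] swap r/1=1729/72935: DF=(1 − 1729/72935·(0.997100+0.967500+0.950000+0.927300+0.889600+0.872500+0.862400))/(1+1729/72935) = 8271/10000 ≈ 0.827100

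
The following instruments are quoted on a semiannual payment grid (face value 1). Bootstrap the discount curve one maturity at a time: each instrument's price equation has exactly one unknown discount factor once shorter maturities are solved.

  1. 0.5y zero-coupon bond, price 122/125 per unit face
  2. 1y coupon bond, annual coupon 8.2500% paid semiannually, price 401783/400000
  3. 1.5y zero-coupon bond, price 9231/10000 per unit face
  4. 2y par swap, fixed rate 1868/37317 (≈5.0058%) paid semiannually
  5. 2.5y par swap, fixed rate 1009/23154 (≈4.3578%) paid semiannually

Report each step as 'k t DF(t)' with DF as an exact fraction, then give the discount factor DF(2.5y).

step 1 [0.5y] zero: DF = P = 122/125 ≈ 0.976000
step 2 [1y] bond c/2=33/800: DF=(401783/400000 − 33/800·(0.976000))/(1+33/800) = 463/500 ≈ 0.926000
step 3 [1.5y] zero: DF = P = 9231/10000 ≈ 0.923100
step 4 [2y] swap r/2=934/37317: DF=(1 − 934/37317·(0.976000+0.926000+0.923100))/(1+934/37317) = 4533/5000 ≈ 0.906600
step 5 [2.5y] swap r/2=1009/46308: DF=(1 − 1009/46308·(0.976000+0.926000+0.923100+0.906600))/(1+1009/46308) = 8991/10000 ≈ 0.899100

1 1/2 122/125
2 1 463/500
3 3/2 9231/10000
4 2 4533/5000
5 5/2 8991/10000
DF(2.5y) = 8991/10000 ≈ 0.899100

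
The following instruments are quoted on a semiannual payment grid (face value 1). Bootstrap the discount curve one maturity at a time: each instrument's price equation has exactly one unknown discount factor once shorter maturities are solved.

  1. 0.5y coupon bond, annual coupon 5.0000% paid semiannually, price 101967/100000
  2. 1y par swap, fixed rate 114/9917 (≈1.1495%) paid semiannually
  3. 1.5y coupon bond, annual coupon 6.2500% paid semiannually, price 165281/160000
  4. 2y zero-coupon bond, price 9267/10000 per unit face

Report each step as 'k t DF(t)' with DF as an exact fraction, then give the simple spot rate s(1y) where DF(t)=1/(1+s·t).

step 1 [0.5y] bond c/2=1/40: DF=(101967/100000 − 1/40·(0))/(1+1/40) = 2487/2500 ≈ 0.994800
step 2 [1y] swap r/2=57/9917: DF=(1 − 57/9917·(0.994800))/(1+57/9917) = 4943/5000 ≈ 0.988600
step 3 [1.5y] bond c/2=1/32: DF=(165281/160000 − 1/32·(0.994800+0.988600))/(1+1/32) = 1177/1250 ≈ 0.941600
step 4 [2y] zero: DF = P = 9267/10000 ≈ 0.926700

1 1/2 2487/2500
2 1 4943/5000
3 3/2 1177/1250
4 2 9267/10000
s(1y) = (1/(4943/5000) − 1)/(1) = 57/4943 ≈ 1.1531%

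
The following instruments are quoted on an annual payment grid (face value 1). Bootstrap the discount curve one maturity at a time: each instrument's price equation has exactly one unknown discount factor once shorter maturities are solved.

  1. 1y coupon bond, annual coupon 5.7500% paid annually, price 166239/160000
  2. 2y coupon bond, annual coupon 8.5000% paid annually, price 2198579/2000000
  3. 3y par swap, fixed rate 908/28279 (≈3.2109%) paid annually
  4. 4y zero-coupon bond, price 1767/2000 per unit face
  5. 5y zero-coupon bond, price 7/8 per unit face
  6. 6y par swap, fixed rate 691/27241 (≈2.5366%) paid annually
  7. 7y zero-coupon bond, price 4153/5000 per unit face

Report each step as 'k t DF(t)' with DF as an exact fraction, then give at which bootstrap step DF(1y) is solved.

1 1 393/400
2 2 4681/5000
3 3 2273/2500
4 4 1767/2000
5 5 7/8
6 6 4309/5000
7 7 4153/5000
DF(1y) is solved at step 1

step 1 [1y] bond c/1=23/400: DF=(166239/160000 − 23/400·(0))/(1+23/400) = 393/400 ≈ 0.982500
step 2 [2y] bond c/1=17/200: DF=(2198579/2000000 − 17/200·(0.982500))/(1+17/200) = 4681/5000 ≈ 0.936200
step 3 [3y] swap r/1=908/28279: DF=(1 − 908/28279·(0.982500+0.936200))/(1+908/28279) = 2273/2500 ≈ 0.909200
step 4 [4y] zero: DF = P = 1767/2000 ≈ 0.883500
step 5 [5y] zero: DF = P = 7/8 ≈ 0.875000
step 6 [6y] swap r/1=691/27241: DF=(1 − 691/27241·(0.982500+0.936200+0.909200+0.883500+0.875000))/(1+691/27241) = 4309/5000 ≈ 0.861800
step 7 [7y] zero: DF = P = 4153/5000 ≈ 0.830600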